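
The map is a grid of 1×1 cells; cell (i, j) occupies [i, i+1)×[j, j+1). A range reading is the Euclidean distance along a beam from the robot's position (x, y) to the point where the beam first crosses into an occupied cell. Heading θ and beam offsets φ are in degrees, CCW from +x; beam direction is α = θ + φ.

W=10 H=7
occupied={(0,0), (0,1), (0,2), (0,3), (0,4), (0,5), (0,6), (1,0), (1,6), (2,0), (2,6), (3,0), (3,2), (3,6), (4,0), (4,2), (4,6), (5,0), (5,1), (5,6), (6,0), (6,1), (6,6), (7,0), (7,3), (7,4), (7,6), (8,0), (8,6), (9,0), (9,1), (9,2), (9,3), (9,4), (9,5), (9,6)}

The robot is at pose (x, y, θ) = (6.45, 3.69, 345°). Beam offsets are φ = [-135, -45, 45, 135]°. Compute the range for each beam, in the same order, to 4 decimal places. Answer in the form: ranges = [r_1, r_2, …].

ranges = [1.6743, 3.1061, 0.6351, 2.6674]

beam 1: φ=-135°, α=210°
  direction (-0.8660, -0.5000); cell (6,3); t to first gridline: x 0.5196, y 1.3800 (then +1.1547 / +2.0000)
    (5,3) via x @ 0.5196
    (5,2) via y @ 1.3800
    (4,2) via x @ 1.6743  # hit
  → r_1 = 1.6743
beam 2: φ=-45°, α=300°
  direction (0.5000, -0.8660); cell (6,3); t to first gridline: x 1.1000, y 0.7967 (then +2.0000 / +1.1547)
    (6,2) via y @ 0.7967
    (7,2) via x @ 1.1000
    (7,1) via y @ 1.9514
    (8,1) via x @ 3.1000
    (8,0) via y @ 3.1061  # hit
  → r_2 = 3.1061
beam 3: φ=45°, α=30°
  direction (0.8660, 0.5000); cell (6,3); t to first gridline: x 0.6351, y 0.6200 (then +1.1547 / +2.0000)
    (6,4) via y @ 0.6200
    (7,4) via x @ 0.6351  # hit
  → r_3 = 0.6351
beam 4: φ=135°, α=120°
  direction (-0.5000, 0.8660); cell (6,3); t to first gridline: x 0.9000, y 0.3580 (then +2.0000 / +1.1547)
    (6,4) via y @ 0.3580
    (5,4) via x @ 0.9000
    (5,5) via y @ 1.5127
    (5,6) via y @ 2.6674  # hit
  → r_4 = 2.6674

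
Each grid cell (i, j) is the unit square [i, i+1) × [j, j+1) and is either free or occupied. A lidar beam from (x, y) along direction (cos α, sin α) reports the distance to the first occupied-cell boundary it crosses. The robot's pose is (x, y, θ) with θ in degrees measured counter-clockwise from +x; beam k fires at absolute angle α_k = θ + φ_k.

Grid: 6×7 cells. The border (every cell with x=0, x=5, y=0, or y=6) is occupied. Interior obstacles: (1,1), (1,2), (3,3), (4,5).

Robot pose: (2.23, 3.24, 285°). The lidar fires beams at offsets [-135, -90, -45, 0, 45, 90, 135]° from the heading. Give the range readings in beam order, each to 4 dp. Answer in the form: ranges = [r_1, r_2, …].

ranges = [1.4203, 0.9273, 0.4600, 2.3190, 3.1985, 0.7972, 3.1870]

beam 1: φ=-135°, α=150°
  dir = (cos 150°, sin 150°) = (-0.8660, 0.5000); from cell (2,3)
  next x-line at t=0.2656, next y-line at t=1.5200; Δt_x=1.1547, Δt_y=2.0000
    x: enter (1,3) at t=0.2656
    x: enter (0,3) at t=1.4203 ← occupied
  → r_1 = 1.4203
beam 2: φ=-90°, α=195°
  dir = (cos 195°, sin 195°) = (-0.9659, -0.2588); from cell (2,3)
  next x-line at t=0.2381, next y-line at t=0.9273; Δt_x=1.0353, Δt_y=3.8637
    x: enter (1,3) at t=0.2381
    y: enter (1,2) at t=0.9273 ← occupied
  → r_2 = 0.9273
beam 3: φ=-45°, α=240°
  dir = (cos 240°, sin 240°) = (-0.5000, -0.8660); from cell (2,3)
  next x-line at t=0.4600, next y-line at t=0.2771; Δt_x=2.0000, Δt_y=1.1547
    y: enter (2,2) at t=0.2771
    x: enter (1,2) at t=0.4600 ← occupied
  → r_3 = 0.4600
beam 4: φ=0°, α=285°
  dir = (cos 285°, sin 285°) = (0.2588, -0.9659); from cell (2,3)
  next x-line at t=2.9751, next y-line at t=0.2485; Δt_x=3.8637, Δt_y=1.0353
    y: enter (2,2) at t=0.2485
    y: enter (2,1) at t=1.2837
    y: enter (2,0) at t=2.3190 ← occupied
  → r_4 = 2.3190
beam 5: φ=45°, α=330°
  dir = (cos 330°, sin 330°) = (0.8660, -0.5000); from cell (2,3)
  next x-line at t=0.8891, next y-line at t=0.4800; Δt_x=1.1547, Δt_y=2.0000
    y: enter (2,2) at t=0.4800
    x: enter (3,2) at t=0.8891
    x: enter (4,2) at t=2.0438
    y: enter (4,1) at t=2.4800
    x: enter (5,1) at t=3.1985 ← occupied
  → r_5 = 3.1985
beam 6: φ=90°, α=15°
  dir = (cos 15°, sin 15°) = (0.9659, 0.2588); from cell (2,3)
  next x-line at t=0.7972, next y-line at t=2.9364; Δt_x=1.0353, Δt_y=3.8637
    x: enter (3,3) at t=0.7972 ← occupied
  → r_6 = 0.7972
beam 7: φ=135°, α=60°
  dir = (cos 60°, sin 60°) = (0.5000, 0.8660); from cell (2,3)
  next x-line at t=1.5400, next y-line at t=0.8776; Δt_x=2.0000, Δt_y=1.1547
    y: enter (2,4) at t=0.8776
    x: enter (3,4) at t=1.5400
    y: enter (3,5) at t=2.0323
    y: enter (3,6) at t=3.1870 ← occupied
  → r_7 = 3.1870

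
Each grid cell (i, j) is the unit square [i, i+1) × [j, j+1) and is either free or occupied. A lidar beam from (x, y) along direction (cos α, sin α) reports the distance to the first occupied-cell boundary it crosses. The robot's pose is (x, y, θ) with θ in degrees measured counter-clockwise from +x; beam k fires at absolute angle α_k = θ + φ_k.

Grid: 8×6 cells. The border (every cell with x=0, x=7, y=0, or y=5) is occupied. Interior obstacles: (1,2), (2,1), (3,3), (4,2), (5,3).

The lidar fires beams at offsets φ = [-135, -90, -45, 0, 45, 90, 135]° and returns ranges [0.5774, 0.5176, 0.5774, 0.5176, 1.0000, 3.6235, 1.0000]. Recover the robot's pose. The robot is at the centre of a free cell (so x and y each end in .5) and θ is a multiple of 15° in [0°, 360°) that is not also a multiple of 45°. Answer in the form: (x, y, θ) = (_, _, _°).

The pose lattice has 19·16 = 304 candidates. Test each by forward raycasting.
  (6.5, 3.5, 150°): beam 1 = 0.5176 ≠ 0.5774 ✗
  (6.5, 3.5, 300°): beam 1 = 0.5176 ≠ 0.5774 ✗
  (4.5, 3.5, 285°): beam 5 = 0.5774 ≠ 1.0000 ✗
  (2.5, 3.5, 165°): beam 2 = 1.5529 ≠ 0.5176 ✗
  (6.5, 2.5, 285°): beam 1 = 1.0000 ≠ 0.5774 ✗
  …
  (3.5, 1.5, 285°): r_1=0.5774, r_2=0.5176, r_3=0.5774, r_4=0.5176, r_5=1.0000, r_6=3.6235, r_7=1.0000 — all match ✓
Unique over the lattice → pose = (3.5, 1.5, 285°).

(x, y, θ) = (3.5, 1.5, 285°)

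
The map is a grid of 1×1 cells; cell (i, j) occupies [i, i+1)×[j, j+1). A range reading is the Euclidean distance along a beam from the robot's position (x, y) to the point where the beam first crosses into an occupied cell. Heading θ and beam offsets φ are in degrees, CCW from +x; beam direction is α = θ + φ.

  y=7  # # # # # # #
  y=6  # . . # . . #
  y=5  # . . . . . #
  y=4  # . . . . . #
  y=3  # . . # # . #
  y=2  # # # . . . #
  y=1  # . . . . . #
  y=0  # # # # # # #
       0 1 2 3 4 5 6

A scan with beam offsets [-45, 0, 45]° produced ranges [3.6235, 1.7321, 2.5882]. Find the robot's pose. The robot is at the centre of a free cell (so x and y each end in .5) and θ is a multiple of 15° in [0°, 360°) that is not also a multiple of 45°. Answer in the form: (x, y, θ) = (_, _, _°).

Candidates: 25 free-cell centres × 16 headings = 400 poses. Raycast each; keep the one whose scan matches to 4 dp.
  (4.5, 1.5, 345°): beam 1 = 0.5774 ≠ 3.6235 ✗
  (5.5, 4.5, 330°): beam 1 = 1.9319 ≠ 3.6235 ✗
  (3.5, 1.5, 150°): beam 1 = 1.5529 ≠ 3.6235 ✗
  (1.5, 5.5, 255°): beam 1 = 0.5774 ≠ 3.6235 ✗
  …
  (2.5, 4.5, 60°): r_1=3.6235, r_2=1.7321, r_3=2.5882 — all match ✓
Unique over the lattice → pose = (2.5, 4.5, 60°).

(x, y, θ) = (2.5, 4.5, 60°)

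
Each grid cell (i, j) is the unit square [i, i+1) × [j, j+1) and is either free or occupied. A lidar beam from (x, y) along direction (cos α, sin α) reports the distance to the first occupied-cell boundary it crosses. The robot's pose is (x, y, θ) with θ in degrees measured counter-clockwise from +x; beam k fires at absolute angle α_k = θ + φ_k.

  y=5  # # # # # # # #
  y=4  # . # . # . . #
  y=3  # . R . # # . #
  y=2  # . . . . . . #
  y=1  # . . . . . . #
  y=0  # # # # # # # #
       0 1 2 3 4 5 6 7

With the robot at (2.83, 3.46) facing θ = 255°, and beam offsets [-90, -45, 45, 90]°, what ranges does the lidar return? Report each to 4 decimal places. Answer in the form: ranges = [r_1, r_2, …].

ranges = [1.8946, 2.1131, 2.8406, 1.2113]

beam 1: φ=-90°, α=165°
  d=(-0.9659,0.2588)  start (2,3)  tX=0.8593 tY=2.0864  stride 1/|dx|=1.0353 1/|dy|=3.8637
    cross x-line → (1,3), t=0.8593
    cross x-line → (0,3), t=1.8946 (wall)
  → r_1 = 1.8946
beam 2: φ=-45°, α=210°
  d=(-0.8660,-0.5000)  start (2,3)  tX=0.9584 tY=0.9200  stride 1/|dx|=1.1547 1/|dy|=2.0000
    cross y-line → (2,2), t=0.9200
    cross x-line → (1,2), t=0.9584
    cross x-line → (0,2), t=2.1131 (wall)
  → r_2 = 2.1131
beam 3: φ=45°, α=300°
  d=(0.5000,-0.8660)  start (2,3)  tX=0.3400 tY=0.5312  stride 1/|dx|=2.0000 1/|dy|=1.1547
    cross x-line → (3,3), t=0.3400
    cross y-line → (3,2), t=0.5312
    cross y-line → (3,1), t=1.6859
    cross x-line → (4,1), t=2.3400
    cross y-line → (4,0), t=2.8406 (wall)
  → r_3 = 2.8406
beam 4: φ=90°, α=345°
  d=(0.9659,-0.2588)  start (2,3)  tX=0.1760 tY=1.7773  stride 1/|dx|=1.0353 1/|dy|=3.8637
    cross x-line → (3,3), t=0.1760
    cross x-line → (4,3), t=1.2113 (wall)
  → r_4 = 1.2113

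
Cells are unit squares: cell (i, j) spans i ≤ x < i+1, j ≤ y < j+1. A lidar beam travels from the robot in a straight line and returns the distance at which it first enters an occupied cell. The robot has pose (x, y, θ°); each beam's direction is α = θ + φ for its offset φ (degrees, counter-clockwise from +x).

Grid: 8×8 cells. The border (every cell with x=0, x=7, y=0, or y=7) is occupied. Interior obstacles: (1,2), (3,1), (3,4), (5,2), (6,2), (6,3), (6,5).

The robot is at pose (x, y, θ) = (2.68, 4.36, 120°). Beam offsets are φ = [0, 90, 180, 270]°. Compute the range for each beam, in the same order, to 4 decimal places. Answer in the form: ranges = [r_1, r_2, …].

beam 1: φ=0°, α=120°
  direction (-0.5000, 0.8660); cell (2,4); t to first gridline: x 1.3600, y 0.7390 (then +2.0000 / +1.1547)
    (2,5) via y @ 0.7390
    (1,5) via x @ 1.3600
    (1,6) via y @ 1.8937
    (1,7) via y @ 3.0484  # hit
  → r_1 = 3.0484
beam 2: φ=90°, α=210°
  direction (-0.8660, -0.5000); cell (2,4); t to first gridline: x 0.7852, y 0.7200 (then +1.1547 / +2.0000)
    (2,3) via y @ 0.7200
    (1,3) via x @ 0.7852
    (0,3) via x @ 1.9399  # hit
  → r_2 = 1.9399
beam 3: φ=180°, α=300°
  direction (0.5000, -0.8660); cell (2,4); t to first gridline: x 0.6400, y 0.4157 (then +2.0000 / +1.1547)
    (2,3) via y @ 0.4157
    (3,3) via x @ 0.6400
    (3,2) via y @ 1.5704
    (4,2) via x @ 2.6400
    (4,1) via y @ 2.7251
    (4,0) via y @ 3.8798  # hit
  → r_3 = 3.8798
beam 4: φ=270°, α=30°
  direction (0.8660, 0.5000); cell (2,4); t to first gridline: x 0.3695, y 1.2800 (then +1.1547 / +2.0000)
    (3,4) via x @ 0.3695  # hit
  → r_4 = 0.3695

ranges = [3.0484, 1.9399, 3.8798, 0.3695]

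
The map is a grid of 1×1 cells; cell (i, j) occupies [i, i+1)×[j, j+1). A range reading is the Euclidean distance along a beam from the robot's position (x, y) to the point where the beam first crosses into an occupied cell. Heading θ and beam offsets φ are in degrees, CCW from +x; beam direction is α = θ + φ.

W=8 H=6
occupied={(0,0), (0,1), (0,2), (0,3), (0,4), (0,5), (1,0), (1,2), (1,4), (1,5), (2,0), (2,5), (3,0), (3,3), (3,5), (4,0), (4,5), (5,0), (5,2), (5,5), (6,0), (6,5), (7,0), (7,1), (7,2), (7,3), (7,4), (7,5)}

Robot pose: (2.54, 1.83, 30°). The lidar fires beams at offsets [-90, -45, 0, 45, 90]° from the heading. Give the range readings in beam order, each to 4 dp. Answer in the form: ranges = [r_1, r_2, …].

beam 1: φ=-90°, α=300°
  dir = (cos 300°, sin 300°) = (0.5000, -0.8660); from cell (2,1)
  next x-line at t=0.9200, next y-line at t=0.9584; Δt_x=2.0000, Δt_y=1.1547
    x: enter (3,1) at t=0.9200
    y: enter (3,0) at t=0.9584 ← occupied
  → r_1 = 0.9584
beam 2: φ=-45°, α=345°
  dir = (cos 345°, sin 345°) = (0.9659, -0.2588); from cell (2,1)
  next x-line at t=0.4762, next y-line at t=3.2069; Δt_x=1.0353, Δt_y=3.8637
    x: enter (3,1) at t=0.4762
    x: enter (4,1) at t=1.5115
    x: enter (5,1) at t=2.5468
    y: enter (5,0) at t=3.2069 ← occupied
  → r_2 = 3.2069
beam 3: φ=0°, α=30°
  dir = (cos 30°, sin 30°) = (0.8660, 0.5000); from cell (2,1)
  next x-line at t=0.5312, next y-line at t=0.3400; Δt_x=1.1547, Δt_y=2.0000
    y: enter (2,2) at t=0.3400
    x: enter (3,2) at t=0.5312
    x: enter (4,2) at t=1.6859
    y: enter (4,3) at t=2.3400
    x: enter (5,3) at t=2.8406
    x: enter (6,3) at t=3.9953
    y: enter (6,4) at t=4.3400
    x: enter (7,4) at t=5.1500 ← occupied
  → r_3 = 5.1500
beam 4: φ=45°, α=75°
  dir = (cos 75°, sin 75°) = (0.2588, 0.9659); from cell (2,1)
  next x-line at t=1.7773, next y-line at t=0.1760; Δt_x=3.8637, Δt_y=1.0353
    y: enter (2,2) at t=0.1760
    y: enter (2,3) at t=1.2113
    x: enter (3,3) at t=1.7773 ← occupied
  → r_4 = 1.7773
beam 5: φ=90°, α=120°
  dir = (cos 120°, sin 120°) = (-0.5000, 0.8660); from cell (2,1)
  next x-line at t=1.0800, next y-line at t=0.1963; Δt_x=2.0000, Δt_y=1.1547
    y: enter (2,2) at t=0.1963
    x: enter (1,2) at t=1.0800 ← occupied
  → r_5 = 1.0800

ranges = [0.9584, 3.2069, 5.1500, 1.7773, 1.0800]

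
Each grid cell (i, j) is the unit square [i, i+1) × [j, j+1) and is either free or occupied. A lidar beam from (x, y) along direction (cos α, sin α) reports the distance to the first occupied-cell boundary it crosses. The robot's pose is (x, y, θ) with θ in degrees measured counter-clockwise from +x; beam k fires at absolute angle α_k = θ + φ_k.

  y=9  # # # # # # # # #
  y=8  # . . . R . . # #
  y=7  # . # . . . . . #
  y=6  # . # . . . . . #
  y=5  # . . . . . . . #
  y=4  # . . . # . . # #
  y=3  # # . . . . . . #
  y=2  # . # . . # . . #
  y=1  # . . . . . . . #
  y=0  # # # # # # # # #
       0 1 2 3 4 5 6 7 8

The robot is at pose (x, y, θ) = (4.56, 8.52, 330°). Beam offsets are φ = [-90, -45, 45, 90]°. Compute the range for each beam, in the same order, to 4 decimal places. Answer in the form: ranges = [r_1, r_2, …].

beam 1: φ=-90°, α=240°
  dir = (cos 240°, sin 240°) = (-0.5000, -0.8660); from cell (4,8)
  next x-line at t=1.1200, next y-line at t=0.6004; Δt_x=2.0000, Δt_y=1.1547
    y: enter (4,7) at t=0.6004
    x: enter (3,7) at t=1.1200
    y: enter (3,6) at t=1.7551
    y: enter (3,5) at t=2.9098
    x: enter (2,5) at t=3.1200
    y: enter (2,4) at t=4.0645
    x: enter (1,4) at t=5.1200
    y: enter (1,3) at t=5.2192 ← occupied
  → r_1 = 5.2192
beam 2: φ=-45°, α=285°
  dir = (cos 285°, sin 285°) = (0.2588, -0.9659); from cell (4,8)
  next x-line at t=1.7000, next y-line at t=0.5383; Δt_x=3.8637, Δt_y=1.0353
    y: enter (4,7) at t=0.5383
    y: enter (4,6) at t=1.5736
    x: enter (5,6) at t=1.7000
    y: enter (5,5) at t=2.6089
    y: enter (5,4) at t=3.6442
    y: enter (5,3) at t=4.6794
    x: enter (6,3) at t=5.5637
    y: enter (6,2) at t=5.7147
    y: enter (6,1) at t=6.7500
    y: enter (6,0) at t=7.7853 ← occupied
  → r_2 = 7.7853
beam 3: φ=45°, α=15°
  dir = (cos 15°, sin 15°) = (0.9659, 0.2588); from cell (4,8)
  next x-line at t=0.4555, next y-line at t=1.8546; Δt_x=1.0353, Δt_y=3.8637
    x: enter (5,8) at t=0.4555
    x: enter (6,8) at t=1.4908
    y: enter (6,9) at t=1.8546 ← occupied
  → r_3 = 1.8546
beam 4: φ=90°, α=60°
  dir = (cos 60°, sin 60°) = (0.5000, 0.8660); from cell (4,8)
  next x-line at t=0.8800, next y-line at t=0.5543; Δt_x=2.0000, Δt_y=1.1547
    y: enter (4,9) at t=0.5543 ← occupied
  → r_4 = 0.5543

ranges = [5.2192, 7.7853, 1.8546, 0.5543]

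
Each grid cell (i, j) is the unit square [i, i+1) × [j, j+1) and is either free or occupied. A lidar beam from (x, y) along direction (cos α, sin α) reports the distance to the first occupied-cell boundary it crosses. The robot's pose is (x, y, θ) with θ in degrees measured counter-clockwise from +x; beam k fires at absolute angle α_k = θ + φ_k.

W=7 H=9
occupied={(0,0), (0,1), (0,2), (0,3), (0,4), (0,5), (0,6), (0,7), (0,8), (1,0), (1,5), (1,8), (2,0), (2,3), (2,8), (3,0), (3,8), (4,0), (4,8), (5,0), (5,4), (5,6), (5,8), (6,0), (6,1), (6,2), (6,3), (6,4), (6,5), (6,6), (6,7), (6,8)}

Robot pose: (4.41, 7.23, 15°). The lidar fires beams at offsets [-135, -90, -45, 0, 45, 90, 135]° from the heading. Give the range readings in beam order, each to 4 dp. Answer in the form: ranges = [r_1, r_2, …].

ranges = [3.7297, 2.3087, 0.6813, 1.6461, 0.8891, 0.7972, 1.5400]

beam 1: φ=-135°, α=240°
  d=(-0.5000,-0.8660)  start (4,7)  tX=0.8200 tY=0.2656  stride 1/|dx|=2.0000 1/|dy|=1.1547
    cross y-line → (4,6), t=0.2656
    cross x-line → (3,6), t=0.8200
    cross y-line → (3,5), t=1.4203
    cross y-line → (3,4), t=2.5750
    cross x-line → (2,4), t=2.8200
    cross y-line → (2,3), t=3.7297 (wall)
  → r_1 = 3.7297
beam 2: φ=-90°, α=285°
  d=(0.2588,-0.9659)  start (4,7)  tX=2.2796 tY=0.2381  stride 1/|dx|=3.8637 1/|dy|=1.0353
    cross y-line → (4,6), t=0.2381
    cross y-line → (4,5), t=1.2734
    cross x-line → (5,5), t=2.2796
    cross y-line → (5,4), t=2.3087 (wall)
  → r_2 = 2.3087
beam 3: φ=-45°, α=330°
  d=(0.8660,-0.5000)  start (4,7)  tX=0.6813 tY=0.4600  stride 1/|dx|=1.1547 1/|dy|=2.0000
    cross y-line → (4,6), t=0.4600
    cross x-line → (5,6), t=0.6813 (wall)
  → r_3 = 0.6813
beam 4: φ=0°, α=15°
  d=(0.9659,0.2588)  start (4,7)  tX=0.6108 tY=2.9751  stride 1/|dx|=1.0353 1/|dy|=3.8637
    cross x-line → (5,7), t=0.6108
    cross x-line → (6,7), t=1.6461 (wall)
  → r_4 = 1.6461
beam 5: φ=45°, α=60°
  d=(0.5000,0.8660)  start (4,7)  tX=1.1800 tY=0.8891  stride 1/|dx|=2.0000 1/|dy|=1.1547
    cross y-line → (4,8), t=0.8891 (wall)
  → r_5 = 0.8891
beam 6: φ=90°, α=105°
  d=(-0.2588,0.9659)  start (4,7)  tX=1.5841 tY=0.7972  stride 1/|dx|=3.8637 1/|dy|=1.0353
    cross y-line → (4,8), t=0.7972 (wall)
  → r_6 = 0.7972
beam 7: φ=135°, α=150°
  d=(-0.8660,0.5000)  start (4,7)  tX=0.4734 tY=1.5400  stride 1/|dx|=1.1547 1/|dy|=2.0000
    cross x-line → (3,7), t=0.4734
    cross y-line → (3,8), t=1.5400 (wall)
  → r_7 = 1.5400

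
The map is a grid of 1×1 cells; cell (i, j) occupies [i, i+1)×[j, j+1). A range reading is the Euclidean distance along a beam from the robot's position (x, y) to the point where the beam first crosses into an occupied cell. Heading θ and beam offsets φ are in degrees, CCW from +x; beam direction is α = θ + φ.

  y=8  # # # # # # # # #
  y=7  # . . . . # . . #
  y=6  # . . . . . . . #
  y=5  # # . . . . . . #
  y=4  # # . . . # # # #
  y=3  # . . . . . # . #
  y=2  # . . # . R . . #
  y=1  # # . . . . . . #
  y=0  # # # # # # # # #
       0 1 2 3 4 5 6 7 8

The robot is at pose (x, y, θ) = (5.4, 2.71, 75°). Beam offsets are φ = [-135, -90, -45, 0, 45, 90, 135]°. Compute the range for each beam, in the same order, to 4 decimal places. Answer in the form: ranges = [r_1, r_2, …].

beam 1: φ=-135°, α=300°
  direction (0.5000, -0.8660); cell (5,2); t to first gridline: x 1.2000, y 0.8198 (then +2.0000 / +1.1547)
    (5,1) via y @ 0.8198
    (6,1) via x @ 1.2000
    (6,0) via y @ 1.9745  # hit
  → r_1 = 1.9745
beam 2: φ=-90°, α=345°
  direction (0.9659, -0.2588); cell (5,2); t to first gridline: x 0.6212, y 2.7432 (then +1.0353 / +3.8637)
    (6,2) via x @ 0.6212
    (7,2) via x @ 1.6564
    (8,2) via x @ 2.6917  # hit
  → r_2 = 2.6917
beam 3: φ=-45°, α=30°
  direction (0.8660, 0.5000); cell (5,2); t to first gridline: x 0.6928, y 0.5800 (then +1.1547 / +2.0000)
    (5,3) via y @ 0.5800
    (6,3) via x @ 0.6928  # hit
  → r_3 = 0.6928
beam 4: φ=0°, α=75°
  direction (0.2588, 0.9659); cell (5,2); t to first gridline: x 2.3182, y 0.3002 (then +3.8637 / +1.0353)
    (5,3) via y @ 0.3002
    (5,4) via y @ 1.3355  # hit
  → r_4 = 1.3355
beam 5: φ=45°, α=120°
  direction (-0.5000, 0.8660); cell (5,2); t to first gridline: x 0.8000, y 0.3349 (then +2.0000 / +1.1547)
    (5,3) via y @ 0.3349
    (4,3) via x @ 0.8000
    (4,4) via y @ 1.4896
    (4,5) via y @ 2.6443
    (3,5) via x @ 2.8000
    (3,6) via y @ 3.7990
    (2,6) via x @ 4.8000
    (2,7) via y @ 4.9537
    (2,8) via y @ 6.1084  # hit
  → r_5 = 6.1084
beam 6: φ=90°, α=165°
  direction (-0.9659, 0.2588); cell (5,2); t to first gridline: x 0.4141, y 1.1205 (then +1.0353 / +3.8637)
    (4,2) via x @ 0.4141
    (4,3) via y @ 1.1205
    (3,3) via x @ 1.4494
    (2,3) via x @ 2.4847
    (1,3) via x @ 3.5199
    (0,3) via x @ 4.5552  # hit
  → r_6 = 4.5552
beam 7: φ=135°, α=210°
  direction (-0.8660, -0.5000); cell (5,2); t to first gridline: x 0.4619, y 1.4200 (then +1.1547 / +2.0000)
    (4,2) via x @ 0.4619
    (4,1) via y @ 1.4200
    (3,1) via x @ 1.6166
    (2,1) via x @ 2.7713
    (2,0) via y @ 3.4200  # hit
  → r_7 = 3.4200

ranges = [1.9745, 2.6917, 0.6928, 1.3355, 6.1084, 4.5552, 3.4200]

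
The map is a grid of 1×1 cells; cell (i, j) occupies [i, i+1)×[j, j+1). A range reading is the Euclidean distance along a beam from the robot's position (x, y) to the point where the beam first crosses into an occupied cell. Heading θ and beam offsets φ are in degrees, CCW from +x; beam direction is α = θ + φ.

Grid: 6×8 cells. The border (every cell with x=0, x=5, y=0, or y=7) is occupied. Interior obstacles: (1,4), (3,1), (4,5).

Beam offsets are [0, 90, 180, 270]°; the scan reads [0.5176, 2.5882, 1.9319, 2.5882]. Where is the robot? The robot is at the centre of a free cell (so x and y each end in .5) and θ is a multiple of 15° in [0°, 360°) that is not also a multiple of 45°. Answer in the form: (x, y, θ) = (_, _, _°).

Enumerate (i+0.5, j+0.5, θ) over the 21 free cells and 16 admissible headings. For each, cast all 4 beams and compare to the given ranges.
  (3.5, 6.5, 330°): beam 1 = 1.0000 ≠ 0.5176 ✗
  (2.5, 2.5, 60°): beam 1 = 3.0000 ≠ 0.5176 ✗
  (4.5, 6.5, 195°): beam 1 = 3.6235 ≠ 0.5176 ✗
  (2.5, 3.5, 15°): beam 1 = 2.5882 ≠ 0.5176 ✗
  …
  (2.5, 4.5, 195°): r_1=0.5176, r_2=2.5882, r_3=1.9319, r_4=2.5882 — all match ✓
Only this pose fits every beam.

(x, y, θ) = (2.5, 4.5, 195°)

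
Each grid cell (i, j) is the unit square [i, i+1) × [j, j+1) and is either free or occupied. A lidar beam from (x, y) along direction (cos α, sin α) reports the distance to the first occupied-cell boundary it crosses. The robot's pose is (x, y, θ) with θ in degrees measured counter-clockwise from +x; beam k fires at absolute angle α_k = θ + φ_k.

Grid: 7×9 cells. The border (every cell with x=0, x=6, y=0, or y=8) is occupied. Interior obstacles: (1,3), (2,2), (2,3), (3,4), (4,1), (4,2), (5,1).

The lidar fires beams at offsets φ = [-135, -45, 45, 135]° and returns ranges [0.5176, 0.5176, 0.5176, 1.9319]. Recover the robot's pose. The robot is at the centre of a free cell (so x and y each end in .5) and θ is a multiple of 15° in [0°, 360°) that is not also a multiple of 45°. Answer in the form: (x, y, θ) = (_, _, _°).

(x, y, θ) = (5.5, 2.5, 300°)

Candidates: 28 free-cell centres × 16 headings = 448 poses. Raycast each; keep the one whose scan matches to 4 dp.
  (1.5, 7.5, 345°): beam 1 = 0.5774 ≠ 0.5176 ✗
  (2.5, 6.5, 105°): beam 1 = 4.0415 ≠ 0.5176 ✗
  (3.5, 6.5, 195°): beam 1 = 1.7321 ≠ 0.5176 ✗
  …
  (5.5, 2.5, 300°): r_1=0.5176, r_2=0.5176, r_3=0.5176, r_4=1.9319 — all match ✓
Unique over the lattice → pose = (5.5, 2.5, 300°).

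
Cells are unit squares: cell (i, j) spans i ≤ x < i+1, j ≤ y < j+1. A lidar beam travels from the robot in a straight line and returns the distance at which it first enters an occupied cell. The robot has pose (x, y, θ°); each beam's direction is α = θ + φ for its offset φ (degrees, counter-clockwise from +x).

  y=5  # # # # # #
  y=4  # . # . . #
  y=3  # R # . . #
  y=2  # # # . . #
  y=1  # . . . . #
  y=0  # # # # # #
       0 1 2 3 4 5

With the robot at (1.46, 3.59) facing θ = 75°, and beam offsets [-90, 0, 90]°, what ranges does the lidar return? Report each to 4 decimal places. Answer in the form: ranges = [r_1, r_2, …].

ranges = [0.5590, 1.4597, 0.4762]

beam 1: φ=-90°, α=345°
  cosα=0.9659 sinα=-0.2588 | (1,3) | tMaxX 0.5590 tMaxY 2.2796 | tΔX 1.0353 tΔY 3.8637
    t=0.5590 [x] (2,3) — stop
  → r_1 = 0.5590
beam 2: φ=0°, α=75°
  cosα=0.2588 sinα=0.9659 | (1,3) | tMaxX 2.0864 tMaxY 0.4245 | tΔX 3.8637 tΔY 1.0353
    t=0.4245 [y] (1,4)
    t=1.4597 [y] (1,5) — stop
  → r_2 = 1.4597
beam 3: φ=90°, α=165°
  cosα=-0.9659 sinα=0.2588 | (1,3) | tMaxX 0.4762 tMaxY 1.5841 | tΔX 1.0353 tΔY 3.8637
    t=0.4762 [x] (0,3) — stop
  → r_3 = 0.4762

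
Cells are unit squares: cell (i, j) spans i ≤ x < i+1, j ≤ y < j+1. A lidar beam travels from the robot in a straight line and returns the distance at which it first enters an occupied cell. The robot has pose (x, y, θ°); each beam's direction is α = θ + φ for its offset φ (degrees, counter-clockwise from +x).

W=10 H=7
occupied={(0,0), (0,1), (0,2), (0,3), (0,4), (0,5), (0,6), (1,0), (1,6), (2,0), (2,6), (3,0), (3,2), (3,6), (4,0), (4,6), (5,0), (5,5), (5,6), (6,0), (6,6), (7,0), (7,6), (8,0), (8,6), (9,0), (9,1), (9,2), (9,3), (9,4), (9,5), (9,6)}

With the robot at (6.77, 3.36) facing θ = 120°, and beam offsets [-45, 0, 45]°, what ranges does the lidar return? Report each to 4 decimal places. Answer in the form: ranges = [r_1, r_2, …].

beam 1: φ=-45°, α=75°
  cosα=0.2588 sinα=0.9659 | (6,3) | tMaxX 0.8887 tMaxY 0.6626 | tΔX 3.8637 tΔY 1.0353
    t=0.6626 [y] (6,4)
    t=0.8887 [x] (7,4)
    t=1.6979 [y] (7,5)
    t=2.7331 [y] (7,6) — stop
  → r_1 = 2.7331
beam 2: φ=0°, α=120°
  cosα=-0.5000 sinα=0.8660 | (6,3) | tMaxX 1.5400 tMaxY 0.7390 | tΔX 2.0000 tΔY 1.1547
    t=0.7390 [y] (6,4)
    t=1.5400 [x] (5,4)
    t=1.8937 [y] (5,5) — stop
  → r_2 = 1.8937
beam 3: φ=45°, α=165°
  cosα=-0.9659 sinα=0.2588 | (6,3) | tMaxX 0.7972 tMaxY 2.4728 | tΔX 1.0353 tΔY 3.8637
    t=0.7972 [x] (5,3)
    t=1.8324 [x] (4,3)
    t=2.4728 [y] (4,4)
    t=2.8677 [x] (3,4)
    t=3.9030 [x] (2,4)
    t=4.9383 [x] (1,4)
    t=5.9735 [x] (0,4) — stop
  → r_3 = 5.9735

ranges = [2.7331, 1.8937, 5.9735]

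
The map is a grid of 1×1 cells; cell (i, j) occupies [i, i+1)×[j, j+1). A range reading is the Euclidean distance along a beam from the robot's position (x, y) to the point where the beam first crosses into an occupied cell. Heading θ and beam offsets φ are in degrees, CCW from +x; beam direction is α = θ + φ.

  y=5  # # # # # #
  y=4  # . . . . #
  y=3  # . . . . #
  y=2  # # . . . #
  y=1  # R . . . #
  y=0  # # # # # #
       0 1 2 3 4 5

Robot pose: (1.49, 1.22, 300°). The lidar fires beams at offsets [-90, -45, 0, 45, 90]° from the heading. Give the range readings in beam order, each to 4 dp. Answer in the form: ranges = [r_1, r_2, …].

ranges = [0.4400, 0.2278, 0.2540, 0.8500, 4.0530]

beam 1: φ=-90°, α=210°
  d=(-0.8660,-0.5000)  start (1,1)  tX=0.5658 tY=0.4400  stride 1/|dx|=1.1547 1/|dy|=2.0000
    cross y-line → (1,0), t=0.4400 (wall)
  → r_1 = 0.4400
beam 2: φ=-45°, α=255°
  d=(-0.2588,-0.9659)  start (1,1)  tX=1.8932 tY=0.2278  stride 1/|dx|=3.8637 1/|dy|=1.0353
    cross y-line → (1,0), t=0.2278 (wall)
  → r_2 = 0.2278
beam 3: φ=0°, α=300°
  d=(0.5000,-0.8660)  start (1,1)  tX=1.0200 tY=0.2540  stride 1/|dx|=2.0000 1/|dy|=1.1547
    cross y-line → (1,0), t=0.2540 (wall)
  → r_3 = 0.2540
beam 4: φ=45°, α=345°
  d=(0.9659,-0.2588)  start (1,1)  tX=0.5280 tY=0.8500  stride 1/|dx|=1.0353 1/|dy|=3.8637
    cross x-line → (2,1), t=0.5280
    cross y-line → (2,0), t=0.8500 (wall)
  → r_4 = 0.8500
beam 5: φ=90°, α=30°
  d=(0.8660,0.5000)  start (1,1)  tX=0.5889 tY=1.5600  stride 1/|dx|=1.1547 1/|dy|=2.0000
    cross x-line → (2,1), t=0.5889
    cross y-line → (2,2), t=1.5600
    cross x-line → (3,2), t=1.7436
    cross x-line → (4,2), t=2.8983
    cross y-line → (4,3), t=3.5600
    cross x-line → (5,3), t=4.0530 (wall)
  → r_5 = 4.0530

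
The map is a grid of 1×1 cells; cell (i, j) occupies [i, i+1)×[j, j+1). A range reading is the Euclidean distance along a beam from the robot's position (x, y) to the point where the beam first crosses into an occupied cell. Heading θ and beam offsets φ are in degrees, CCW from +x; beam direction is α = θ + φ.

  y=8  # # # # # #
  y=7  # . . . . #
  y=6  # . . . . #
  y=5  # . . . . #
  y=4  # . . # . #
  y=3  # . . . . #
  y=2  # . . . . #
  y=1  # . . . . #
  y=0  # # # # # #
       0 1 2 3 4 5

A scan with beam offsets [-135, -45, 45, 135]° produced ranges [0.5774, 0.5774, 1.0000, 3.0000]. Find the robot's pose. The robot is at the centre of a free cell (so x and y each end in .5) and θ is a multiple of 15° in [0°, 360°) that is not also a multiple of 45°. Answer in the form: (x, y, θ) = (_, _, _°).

Candidates: 27 free-cell centres × 16 headings = 432 poses. Raycast each; keep the one whose scan matches to 4 dp.
  (4.5, 6.5, 75°): beam 1 = 1.0000 ≠ 0.5774 ✗
  (3.5, 5.5, 285°): beam 1 = 2.8868 ≠ 0.5774 ✗
  (1.5, 2.5, 300°): beam 1 = 0.5176 ≠ 0.5774 ✗
  …
  (1.5, 1.5, 285°): r_1=0.5774, r_2=0.5774, r_3=1.0000, r_4=3.0000 — all match ✓
No second candidate reproduces the full scan.

(x, y, θ) = (1.5, 1.5, 285°)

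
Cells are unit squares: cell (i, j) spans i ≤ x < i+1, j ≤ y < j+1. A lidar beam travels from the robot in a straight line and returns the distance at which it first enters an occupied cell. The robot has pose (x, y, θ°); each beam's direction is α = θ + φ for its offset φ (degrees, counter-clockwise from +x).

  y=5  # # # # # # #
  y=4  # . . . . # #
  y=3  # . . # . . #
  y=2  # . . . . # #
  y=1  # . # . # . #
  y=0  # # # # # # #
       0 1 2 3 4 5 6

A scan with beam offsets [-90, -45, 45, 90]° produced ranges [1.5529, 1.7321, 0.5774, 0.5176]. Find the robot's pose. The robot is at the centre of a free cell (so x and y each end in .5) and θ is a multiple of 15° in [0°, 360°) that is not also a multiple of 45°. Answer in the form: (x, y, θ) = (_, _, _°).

Enumerate (i+0.5, j+0.5, θ) over the 15 free cells and 16 admissible headings. For each, cast all 4 beams and compare to the given ranges.
  (2.5, 3.5, 210°): beam 1 = 1.7321 ≠ 1.5529 ✗
  (4.5, 3.5, 30°): beam 1 = 1.0000 ≠ 1.5529 ✗
  (2.5, 4.5, 165°): beam 1 = 0.5176 ≠ 1.5529 ✗
  (1.5, 4.5, 195°): beam 1 = 0.5176 ≠ 1.5529 ✗
  …
  (1.5, 3.5, 105°): r_1=1.5529, r_2=1.7321, r_3=0.5774, r_4=0.5176 — all match ✓
Unique over the lattice → pose = (1.5, 3.5, 105°).

(x, y, θ) = (1.5, 3.5, 105°)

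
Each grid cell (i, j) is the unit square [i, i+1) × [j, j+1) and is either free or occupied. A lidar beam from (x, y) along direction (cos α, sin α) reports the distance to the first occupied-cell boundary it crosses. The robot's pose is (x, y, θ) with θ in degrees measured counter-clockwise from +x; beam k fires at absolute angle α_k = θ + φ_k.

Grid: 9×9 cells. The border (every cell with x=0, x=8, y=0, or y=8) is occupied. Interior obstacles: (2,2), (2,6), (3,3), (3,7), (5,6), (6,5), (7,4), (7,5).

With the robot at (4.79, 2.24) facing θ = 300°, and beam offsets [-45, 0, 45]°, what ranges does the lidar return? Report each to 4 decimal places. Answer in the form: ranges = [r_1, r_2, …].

ranges = [1.2837, 1.4318, 3.3232]

beam 1: φ=-45°, α=255°
  direction (-0.2588, -0.9659); cell (4,2); t to first gridline: x 3.0523, y 0.2485 (then +3.8637 / +1.0353)
    (4,1) via y @ 0.2485
    (4,0) via y @ 1.2837  # hit
  → r_1 = 1.2837
beam 2: φ=0°, α=300°
  direction (0.5000, -0.8660); cell (4,2); t to first gridline: x 0.4200, y 0.2771 (then +2.0000 / +1.1547)
    (4,1) via y @ 0.2771
    (5,1) via x @ 0.4200
    (5,0) via y @ 1.4318  # hit
  → r_2 = 1.4318
beam 3: φ=45°, α=345°
  direction (0.9659, -0.2588); cell (4,2); t to first gridline: x 0.2174, y 0.9273 (then +1.0353 / +3.8637)
    (5,2) via x @ 0.2174
    (5,1) via y @ 0.9273
    (6,1) via x @ 1.2527
    (7,1) via x @ 2.2880
    (8,1) via x @ 3.3232  # hit
  → r_3 = 3.3232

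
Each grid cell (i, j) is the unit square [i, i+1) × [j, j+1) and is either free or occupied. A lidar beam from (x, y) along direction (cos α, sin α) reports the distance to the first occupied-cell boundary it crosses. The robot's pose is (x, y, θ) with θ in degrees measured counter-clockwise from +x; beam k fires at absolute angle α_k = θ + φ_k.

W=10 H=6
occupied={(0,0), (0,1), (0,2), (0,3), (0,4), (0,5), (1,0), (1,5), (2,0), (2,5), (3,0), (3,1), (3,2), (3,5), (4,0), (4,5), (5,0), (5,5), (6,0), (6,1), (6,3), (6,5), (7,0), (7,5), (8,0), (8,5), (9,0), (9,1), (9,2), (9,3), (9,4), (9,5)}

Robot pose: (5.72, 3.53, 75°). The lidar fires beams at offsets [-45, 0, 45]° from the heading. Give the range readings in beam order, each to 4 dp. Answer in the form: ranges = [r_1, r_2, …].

ranges = [0.3233, 1.5219, 1.6974]

beam 1: φ=-45°, α=30°
  dir = (cos 30°, sin 30°) = (0.8660, 0.5000); from cell (5,3)
  next x-line at t=0.3233, next y-line at t=0.9400; Δt_x=1.1547, Δt_y=2.0000
    x: enter (6,3) at t=0.3233 ← occupied
  → r_1 = 0.3233
beam 2: φ=0°, α=75°
  dir = (cos 75°, sin 75°) = (0.2588, 0.9659); from cell (5,3)
  next x-line at t=1.0818, next y-line at t=0.4866; Δt_x=3.8637, Δt_y=1.0353
    y: enter (5,4) at t=0.4866
    x: enter (6,4) at t=1.0818
    y: enter (6,5) at t=1.5219 ← occupied
  → r_2 = 1.5219
beam 3: φ=45°, α=120°
  dir = (cos 120°, sin 120°) = (-0.5000, 0.8660); from cell (5,3)
  next x-line at t=1.4400, next y-line at t=0.5427; Δt_x=2.0000, Δt_y=1.1547
    y: enter (5,4) at t=0.5427
    x: enter (4,4) at t=1.4400
    y: enter (4,5) at t=1.6974 ← occupied
  → r_3 = 1.6974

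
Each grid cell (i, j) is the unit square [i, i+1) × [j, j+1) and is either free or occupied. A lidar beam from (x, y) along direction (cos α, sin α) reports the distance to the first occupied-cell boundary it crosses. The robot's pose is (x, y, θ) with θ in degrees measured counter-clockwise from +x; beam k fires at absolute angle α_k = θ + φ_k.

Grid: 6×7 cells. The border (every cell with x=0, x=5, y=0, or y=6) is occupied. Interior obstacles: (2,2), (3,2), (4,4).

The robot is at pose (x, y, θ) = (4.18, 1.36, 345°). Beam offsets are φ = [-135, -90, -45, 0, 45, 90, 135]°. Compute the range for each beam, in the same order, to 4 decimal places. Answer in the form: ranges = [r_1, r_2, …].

beam 1: φ=-135°, α=210°
  direction (-0.8660, -0.5000); cell (4,1); t to first gridline: x 0.2078, y 0.7200 (then +1.1547 / +2.0000)
    (3,1) via x @ 0.2078
    (3,0) via y @ 0.7200  # hit
  → r_1 = 0.7200
beam 2: φ=-90°, α=255°
  direction (-0.2588, -0.9659); cell (4,1); t to first gridline: x 0.6955, y 0.3727 (then +3.8637 / +1.0353)
    (4,0) via y @ 0.3727  # hit
  → r_2 = 0.3727
beam 3: φ=-45°, α=300°
  direction (0.5000, -0.8660); cell (4,1); t to first gridline: x 1.6400, y 0.4157 (then +2.0000 / +1.1547)
    (4,0) via y @ 0.4157  # hit
  → r_3 = 0.4157
beam 4: φ=0°, α=345°
  direction (0.9659, -0.2588); cell (4,1); t to first gridline: x 0.8489, y 1.3909 (then +1.0353 / +3.8637)
    (5,1) via x @ 0.8489  # hit
  → r_4 = 0.8489
beam 5: φ=45°, α=30°
  direction (0.8660, 0.5000); cell (4,1); t to first gridline: x 0.9469, y 1.2800 (then +1.1547 / +2.0000)
    (5,1) via x @ 0.9469  # hit
  → r_5 = 0.9469
beam 6: φ=90°, α=75°
  direction (0.2588, 0.9659); cell (4,1); t to first gridline: x 3.1682, y 0.6626 (then +3.8637 / +1.0353)
    (4,2) via y @ 0.6626
    (4,3) via y @ 1.6979
    (4,4) via y @ 2.7331  # hit
  → r_6 = 2.7331
beam 7: φ=135°, α=120°
  direction (-0.5000, 0.8660); cell (4,1); t to first gridline: x 0.3600, y 0.7390 (then +2.0000 / +1.1547)
    (3,1) via x @ 0.3600
    (3,2) via y @ 0.7390  # hit
  → r_7 = 0.7390

ranges = [0.7200, 0.3727, 0.4157, 0.8489, 0.9469, 2.7331, 0.7390]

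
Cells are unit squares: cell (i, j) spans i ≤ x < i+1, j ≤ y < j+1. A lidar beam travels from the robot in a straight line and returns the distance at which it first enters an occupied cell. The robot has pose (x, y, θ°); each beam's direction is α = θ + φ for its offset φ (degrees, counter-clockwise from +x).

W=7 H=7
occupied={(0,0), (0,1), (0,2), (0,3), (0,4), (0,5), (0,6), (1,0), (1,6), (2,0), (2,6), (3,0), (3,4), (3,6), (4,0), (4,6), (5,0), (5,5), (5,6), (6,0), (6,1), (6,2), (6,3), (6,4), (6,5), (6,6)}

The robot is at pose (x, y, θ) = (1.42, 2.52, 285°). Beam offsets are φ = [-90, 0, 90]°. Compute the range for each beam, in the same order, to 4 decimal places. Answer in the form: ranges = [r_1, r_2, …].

beam 1: φ=-90°, α=195°
  dir = (cos 195°, sin 195°) = (-0.9659, -0.2588); from cell (1,2)
  next x-line at t=0.4348, next y-line at t=2.0091; Δt_x=1.0353, Δt_y=3.8637
    x: enter (0,2) at t=0.4348 ← occupied
  → r_1 = 0.4348
beam 2: φ=0°, α=285°
  dir = (cos 285°, sin 285°) = (0.2588, -0.9659); from cell (1,2)
  next x-line at t=2.2409, next y-line at t=0.5383; Δt_x=3.8637, Δt_y=1.0353
    y: enter (1,1) at t=0.5383
    y: enter (1,0) at t=1.5736 ← occupied
  → r_2 = 1.5736
beam 3: φ=90°, α=15°
  dir = (cos 15°, sin 15°) = (0.9659, 0.2588); from cell (1,2)
  next x-line at t=0.6005, next y-line at t=1.8546; Δt_x=1.0353, Δt_y=3.8637
    x: enter (2,2) at t=0.6005
    x: enter (3,2) at t=1.6357
    y: enter (3,3) at t=1.8546
    x: enter (4,3) at t=2.6710
    x: enter (5,3) at t=3.7063
    x: enter (6,3) at t=4.7416 ← occupied
  → r_3 = 4.7416

ranges = [0.4348, 1.5736, 4.7416]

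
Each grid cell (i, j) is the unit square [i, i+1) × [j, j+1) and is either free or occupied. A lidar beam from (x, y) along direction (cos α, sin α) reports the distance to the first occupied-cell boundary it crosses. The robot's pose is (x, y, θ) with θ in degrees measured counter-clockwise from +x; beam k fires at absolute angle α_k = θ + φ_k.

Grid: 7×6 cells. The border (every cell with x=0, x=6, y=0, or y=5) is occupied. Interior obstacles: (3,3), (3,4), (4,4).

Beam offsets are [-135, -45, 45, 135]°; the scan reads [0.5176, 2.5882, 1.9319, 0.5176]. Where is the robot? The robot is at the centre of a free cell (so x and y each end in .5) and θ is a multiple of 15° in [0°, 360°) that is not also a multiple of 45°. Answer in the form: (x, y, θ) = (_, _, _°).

(x, y, θ) = (5.5, 1.5, 150°)

Candidates: 17 free-cell centres × 16 headings = 272 poses. Raycast each; keep the one whose scan matches to 4 dp.
  (1.5, 3.5, 15°): beam 1 = 1.0000 ≠ 0.5176 ✗
  (3.5, 2.5, 195°): beam 1 = 0.5774 ≠ 0.5176 ✗
  (5.5, 3.5, 105°): beam 1 = 0.5774 ≠ 0.5176 ✗
  (1.5, 2.5, 330°): beam 2 = 1.5529 ≠ 2.5882 ✗
  …
  (5.5, 1.5, 150°): r_1=0.5176, r_2=2.5882, r_3=1.9319, r_4=0.5176 — all match ✓
No second candidate reproduces the full scan.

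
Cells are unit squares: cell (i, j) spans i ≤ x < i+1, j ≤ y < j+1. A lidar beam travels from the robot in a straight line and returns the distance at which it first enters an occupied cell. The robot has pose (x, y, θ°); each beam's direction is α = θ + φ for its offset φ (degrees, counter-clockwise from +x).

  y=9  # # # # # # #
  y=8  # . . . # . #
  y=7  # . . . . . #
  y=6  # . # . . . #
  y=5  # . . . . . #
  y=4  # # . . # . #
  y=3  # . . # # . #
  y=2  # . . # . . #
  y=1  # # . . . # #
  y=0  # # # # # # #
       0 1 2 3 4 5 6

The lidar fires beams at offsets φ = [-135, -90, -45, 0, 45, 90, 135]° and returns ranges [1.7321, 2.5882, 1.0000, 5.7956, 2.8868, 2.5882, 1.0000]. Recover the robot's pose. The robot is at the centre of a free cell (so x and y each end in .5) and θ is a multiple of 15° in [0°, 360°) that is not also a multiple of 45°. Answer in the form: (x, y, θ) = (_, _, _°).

(x, y, θ) = (3.5, 7.5, 255°)

Candidates: 31 free-cell centres × 16 headings = 496 poses. Raycast each; keep the one whose scan matches to 4 dp.
  (2.5, 5.5, 150°): beam 1 = 3.6235 ≠ 1.7321 ✗
  (5.5, 6.5, 75°): beam 1 = 1.0000 ≠ 1.7321 ✗
  (4.5, 7.5, 60°): beam 1 = 5.6940 ≠ 1.7321 ✗
  (4.5, 7.5, 255°): beam 1 = 0.5774 ≠ 1.7321 ✗
  …
  (3.5, 7.5, 255°): r_1=1.7321, r_2=2.5882, r_3=1.0000, r_4=5.7956, r_5=2.8868, r_6=2.5882, r_7=1.0000 — all match ✓
Unique over the lattice → pose = (3.5, 7.5, 255°).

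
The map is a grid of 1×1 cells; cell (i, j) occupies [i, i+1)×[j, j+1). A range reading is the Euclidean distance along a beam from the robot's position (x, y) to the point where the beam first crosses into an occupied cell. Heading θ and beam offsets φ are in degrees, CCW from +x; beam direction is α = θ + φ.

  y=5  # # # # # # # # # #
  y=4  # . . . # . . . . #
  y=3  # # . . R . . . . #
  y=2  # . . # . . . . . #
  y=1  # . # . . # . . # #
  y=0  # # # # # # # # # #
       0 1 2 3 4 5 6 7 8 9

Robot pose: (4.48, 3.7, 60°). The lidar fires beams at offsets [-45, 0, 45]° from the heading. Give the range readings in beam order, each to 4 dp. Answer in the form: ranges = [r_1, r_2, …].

beam 1: φ=-45°, α=15°
  d=(0.9659,0.2588)  start (4,3)  tX=0.5383 tY=1.1591  stride 1/|dx|=1.0353 1/|dy|=3.8637
    cross x-line → (5,3), t=0.5383
    cross y-line → (5,4), t=1.1591
    cross x-line → (6,4), t=1.5736
    cross x-line → (7,4), t=2.6089
    cross x-line → (8,4), t=3.6442
    cross x-line → (9,4), t=4.6794 (wall)
  → r_1 = 4.6794
beam 2: φ=0°, α=60°
  d=(0.5000,0.8660)  start (4,3)  tX=1.0400 tY=0.3464  stride 1/|dx|=2.0000 1/|dy|=1.1547
    cross y-line → (4,4), t=0.3464 (wall)
  → r_2 = 0.3464
beam 3: φ=45°, α=105°
  d=(-0.2588,0.9659)  start (4,3)  tX=1.8546 tY=0.3106  stride 1/|dx|=3.8637 1/|dy|=1.0353
    cross y-line → (4,4), t=0.3106 (wall)
  → r_3 = 0.3106

ranges = [4.6794, 0.3464, 0.3106]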